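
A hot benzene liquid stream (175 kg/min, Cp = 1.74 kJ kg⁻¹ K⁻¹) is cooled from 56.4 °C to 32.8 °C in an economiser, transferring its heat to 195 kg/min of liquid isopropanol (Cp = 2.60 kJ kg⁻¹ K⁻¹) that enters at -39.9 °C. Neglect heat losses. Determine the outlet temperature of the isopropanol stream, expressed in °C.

T_c,out = -25.7 °C

Heat released by hot stream: Q = 175 × 1.74 × (56.4 − 32.8) = 7186.2 kJ/min
Energy balance on cold side (adiabatic exchanger): Q = ṁ_c·Cp_c·(T_c,out − T_c,in)
T_c,out = -39.9 + 7186.2/(195 × 2.60) = -25.726 °C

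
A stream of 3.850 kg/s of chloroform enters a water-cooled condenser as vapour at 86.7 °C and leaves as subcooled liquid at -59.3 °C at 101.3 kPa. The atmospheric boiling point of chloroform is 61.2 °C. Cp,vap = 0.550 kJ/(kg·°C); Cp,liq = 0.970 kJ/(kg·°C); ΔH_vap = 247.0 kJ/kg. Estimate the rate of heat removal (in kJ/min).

vapour 86.7→61.2 °C: -14.025 kJ/kg
condensation at 61.2 °C: -247 kJ/kg
liquid 61.2→-59.3 °C: -116.88 kJ/kg
Δh = -14.025 + -247 + -116.88 = -377.91 kJ/kg
Q = ṁ·Δh = 3.850 kg/s × -377.91 kJ/kg = -1455 kJ/s
|Q| = 1455 kW = 87297 kJ/min

Q_c = 87300 kJ/min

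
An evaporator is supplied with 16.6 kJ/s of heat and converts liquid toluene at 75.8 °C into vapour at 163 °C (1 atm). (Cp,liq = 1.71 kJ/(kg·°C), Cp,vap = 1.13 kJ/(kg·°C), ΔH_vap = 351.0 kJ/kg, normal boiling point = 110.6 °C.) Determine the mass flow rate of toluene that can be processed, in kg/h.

Δh = 1.71×(110.6−75.8) + 351.0 + 1.13×(163−110.6) = 469.72 kJ/kg
Q = 16.6 kJ/s = 16.6 kJ/s = 59760 kJ/h
ṁ = Q/Δh = 59760 / 469.72 = 127.22 kg/h

ṁ = 127 kg/h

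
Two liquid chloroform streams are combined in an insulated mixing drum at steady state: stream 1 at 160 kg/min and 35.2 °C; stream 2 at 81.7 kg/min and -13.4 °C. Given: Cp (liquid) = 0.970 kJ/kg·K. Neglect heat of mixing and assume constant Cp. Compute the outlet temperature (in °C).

T_out = 18.8 °C

No heat crosses the boundary, so H_out = H_in.
T_out = Σ ṁᵢCp,ᵢTᵢ / Σ ṁᵢCp,ᵢ
      = 4401.1 / 234.45 = 18.772 °C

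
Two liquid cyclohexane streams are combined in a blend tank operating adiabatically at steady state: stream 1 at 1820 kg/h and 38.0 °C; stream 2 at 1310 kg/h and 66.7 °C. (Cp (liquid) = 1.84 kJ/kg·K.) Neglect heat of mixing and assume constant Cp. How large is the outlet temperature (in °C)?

T_out = 50.0 °C

Energy balance with Q = 0: Σ ṁᵢCp,ᵢ(T_out − Tᵢ) = 0
T_out = Σ ṁᵢCp,ᵢTᵢ / Σ ṁᵢCp,ᵢ
      = 288030 / 5759.2 = 50.012 °C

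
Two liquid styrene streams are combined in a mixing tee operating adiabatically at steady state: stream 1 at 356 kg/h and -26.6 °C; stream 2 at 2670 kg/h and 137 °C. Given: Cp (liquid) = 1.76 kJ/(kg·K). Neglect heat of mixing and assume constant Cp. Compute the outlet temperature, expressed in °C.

T_out = 118 °C

No heat crosses the boundary, so H_out = H_in.
Σ ṁᵢCp,ᵢTᵢ = 356×1.76×-26.6 + 2670×1.76×137 = 627120
Σ ṁᵢCp,ᵢ = 356×1.76 + 2670×1.76 = 5325.8
T_out = 627120 / 5325.8 = 117.75 °C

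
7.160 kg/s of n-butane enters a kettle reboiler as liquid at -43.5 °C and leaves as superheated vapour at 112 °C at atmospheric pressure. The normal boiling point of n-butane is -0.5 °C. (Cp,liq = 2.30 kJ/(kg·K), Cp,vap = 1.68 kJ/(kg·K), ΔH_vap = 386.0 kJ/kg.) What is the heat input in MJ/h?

Q = 17400 MJ/h

liquid -43.5→-0.5 °C: 98.9 kJ/kg
vaporisation at -0.5 °C: 386 kJ/kg
vapour -0.5→112 °C: 189 kJ/kg
Δh = 98.9 + 386 + 189 = 673.9 kJ/kg
Q = ṁ·Δh = 7.160 kg/s × 673.9 kJ/kg = 4825.1 kJ/s
|Q| = 4825.1 kW = 17370 MJ/h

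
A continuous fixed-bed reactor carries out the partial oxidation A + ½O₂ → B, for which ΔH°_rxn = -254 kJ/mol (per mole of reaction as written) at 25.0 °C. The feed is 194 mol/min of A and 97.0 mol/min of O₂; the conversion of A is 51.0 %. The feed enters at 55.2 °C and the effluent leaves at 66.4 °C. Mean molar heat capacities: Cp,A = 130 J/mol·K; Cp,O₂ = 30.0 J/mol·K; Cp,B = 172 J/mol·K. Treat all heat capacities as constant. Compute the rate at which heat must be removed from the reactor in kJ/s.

Q_out = 412 kJ/s

Extent of reaction ξ = 0.510 × 194 = 98.94 mol/min
Reaction term: ξ·ΔH°_rxn = 98.94 × -254 = -25131 kJ/min
Sensible, feed 55.2→25 °C: -849.53 kJ/min
Outlet flows (mol/min): A 95.06, O₂ 47.53, B 98.94
Sensible, products 25→66.4 °C: 1275.2 kJ/min
Q = ΔH = -24705 kJ/min = -411.75 kW
Heat removed = 411.75 kJ/s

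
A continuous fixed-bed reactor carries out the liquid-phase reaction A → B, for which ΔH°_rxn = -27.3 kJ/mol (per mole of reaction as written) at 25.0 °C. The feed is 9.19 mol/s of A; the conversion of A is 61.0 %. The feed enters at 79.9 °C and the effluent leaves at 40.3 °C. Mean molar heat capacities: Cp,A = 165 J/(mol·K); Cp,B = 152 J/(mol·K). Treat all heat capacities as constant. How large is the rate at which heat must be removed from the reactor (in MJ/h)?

Q_out = 771 MJ/h

Extent of reaction ξ = 0.610 × 9.19 = 5.6059 mol/s
Reaction term: ξ·ΔH°_rxn = 5.6059 × -27.3 = -153.04 kJ/s
Sensible, feed 79.9→25 °C: -83.248 kJ/s
Outlet flows (mol/s): A 3.5841, B 5.6059
Sensible, products 25→40.3 °C: 22.085 kJ/s
Q = ΔH = -214.2 kJ/s = -214.2 kW
Heat removed = 771.13 MJ/h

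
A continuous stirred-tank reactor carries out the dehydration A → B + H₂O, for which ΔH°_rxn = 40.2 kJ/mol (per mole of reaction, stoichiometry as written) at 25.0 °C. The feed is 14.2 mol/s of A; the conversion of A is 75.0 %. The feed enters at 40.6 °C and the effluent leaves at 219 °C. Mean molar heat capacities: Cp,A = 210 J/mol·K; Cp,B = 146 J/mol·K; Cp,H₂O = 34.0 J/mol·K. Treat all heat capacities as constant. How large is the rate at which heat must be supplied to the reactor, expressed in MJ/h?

Extent of reaction ξ = 0.750 × 14.2 = 10.65 mol/s
Reaction term: ξ·ΔH°_rxn = 10.65 × 40.2 = 428.13 kJ/s
Sensible, feed 40.6→25 °C: -46.519 kJ/s
Outlet flows (mol/s): A 3.55, B 10.65, H₂O 10.65
Sensible, products 25→219 °C: 516.52 kJ/s
Q = ΔH = 898.14 kJ/s = 898.14 kW
Heat supplied = 3233.3 MJ/h

Q_in = 3230 MJ/h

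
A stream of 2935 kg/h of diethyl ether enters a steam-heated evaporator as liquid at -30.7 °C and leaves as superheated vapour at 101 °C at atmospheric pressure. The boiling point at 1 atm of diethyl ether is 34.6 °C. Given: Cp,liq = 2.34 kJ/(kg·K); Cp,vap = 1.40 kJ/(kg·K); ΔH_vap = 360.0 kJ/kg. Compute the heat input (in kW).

liquid -30.7→34.6 °C: 152.8 kJ/kg
vaporisation at 34.6 °C: 360 kJ/kg
vapour 34.6→101 °C: 92.96 kJ/kg
Δh = 152.8 + 360 + 92.96 = 605.76 kJ/kg
Q = ṁ·Δh = 2935 kg/h × 605.76 kJ/kg = 1.7779e+06 kJ/h
|Q| = 493.86 kW

Q = 494 kW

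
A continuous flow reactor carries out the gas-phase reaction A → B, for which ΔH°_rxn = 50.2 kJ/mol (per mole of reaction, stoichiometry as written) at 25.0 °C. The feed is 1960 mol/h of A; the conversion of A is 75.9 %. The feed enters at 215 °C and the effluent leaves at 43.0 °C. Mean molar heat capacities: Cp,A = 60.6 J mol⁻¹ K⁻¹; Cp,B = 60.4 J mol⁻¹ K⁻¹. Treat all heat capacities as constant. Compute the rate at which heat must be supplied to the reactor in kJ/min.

Extent of reaction ξ = 0.759 × 1960 = 1487.6 mol/h
Reaction term: ξ·ΔH°_rxn = 1487.6 × 50.2 = 74680 kJ/h
Sensible, feed 215→25 °C: -22567 kJ/h
Outlet flows (mol/h): A 472.36, B 1487.6
Sensible, products 25→43.0 °C: 2132.6 kJ/h
Q = ΔH = 54245 kJ/h = 15.068 kW
Heat supplied = 904.08 kJ/min

Q_in = 904 kJ/min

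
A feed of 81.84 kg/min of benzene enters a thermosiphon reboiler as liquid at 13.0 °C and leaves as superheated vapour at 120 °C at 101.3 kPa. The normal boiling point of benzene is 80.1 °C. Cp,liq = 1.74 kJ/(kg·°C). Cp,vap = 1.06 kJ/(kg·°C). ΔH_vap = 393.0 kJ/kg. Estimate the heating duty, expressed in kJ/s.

liquid 13.0→80.1 °C: 116.75 kJ/kg
vaporisation at 80.1 °C: 393 kJ/kg
vapour 80.1→120 °C: 42.294 kJ/kg
Δh = 116.75 + 393 + 42.294 = 552.05 kJ/kg
Q = ṁ·Δh = 81.84 kg/min × 552.05 kJ/kg = 45180 kJ/min
|Q| = 752.99 kW

Q = 753 kJ/s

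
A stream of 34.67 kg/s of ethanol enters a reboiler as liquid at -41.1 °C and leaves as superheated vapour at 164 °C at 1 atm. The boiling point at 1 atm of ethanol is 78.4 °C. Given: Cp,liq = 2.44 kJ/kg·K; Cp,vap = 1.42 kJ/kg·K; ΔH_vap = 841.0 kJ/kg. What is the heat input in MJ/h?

Q = 157000 MJ/h

liquid -41.1→78.4 °C: 291.58 kJ/kg
vaporisation at 78.4 °C: 841 kJ/kg
vapour 78.4→164 °C: 121.55 kJ/kg
Δh = 291.58 + 841 + 121.55 = 1254.1 kJ/kg
Q = ṁ·Δh = 34.67 kg/s × 1254.1 kJ/kg = 43481 kJ/s
|Q| = 43481 kW = 156530 MJ/h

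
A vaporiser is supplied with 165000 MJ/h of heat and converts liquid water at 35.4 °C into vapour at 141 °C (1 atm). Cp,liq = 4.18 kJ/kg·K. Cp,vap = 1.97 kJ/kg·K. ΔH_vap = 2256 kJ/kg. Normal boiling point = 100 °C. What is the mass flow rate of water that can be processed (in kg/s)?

Δh = 4.18×(100−35.4) + 2256 + 1.97×(141−100) = 2606.8 kJ/kg
Q = 165000 MJ/h = 45833 kJ/s = 45833 kJ/s
ṁ = Q/Δh = 45833 / 2606.8 = 17.582 kg/s

ṁ = 17.6 kg/s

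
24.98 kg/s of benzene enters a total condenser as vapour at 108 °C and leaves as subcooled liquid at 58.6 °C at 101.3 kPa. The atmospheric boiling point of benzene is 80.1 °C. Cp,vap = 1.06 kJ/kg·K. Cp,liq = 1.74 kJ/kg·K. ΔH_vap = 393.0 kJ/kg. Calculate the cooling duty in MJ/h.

vapour 108→80.1 °C: -29.574 kJ/kg
condensation at 80.1 °C: -393 kJ/kg
liquid 80.1→58.6 °C: -37.41 kJ/kg
Δh = -29.574 + -393 + -37.41 = -459.98 kJ/kg
Q = ṁ·Δh = 24.98 kg/s × -459.98 kJ/kg = -11490 kJ/s
|Q| = 11490 kW = 41365 MJ/h

Q_c = 41400 MJ/h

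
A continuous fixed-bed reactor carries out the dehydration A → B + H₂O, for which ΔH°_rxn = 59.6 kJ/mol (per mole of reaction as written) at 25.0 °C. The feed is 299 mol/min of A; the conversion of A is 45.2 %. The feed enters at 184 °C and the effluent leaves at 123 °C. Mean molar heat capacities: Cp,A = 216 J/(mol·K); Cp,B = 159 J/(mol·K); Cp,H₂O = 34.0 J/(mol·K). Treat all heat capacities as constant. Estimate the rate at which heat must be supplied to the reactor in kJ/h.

Extent of reaction ξ = 0.452 × 299 = 135.15 mol/min
Reaction term: ξ·ΔH°_rxn = 135.15 × 59.6 = 8054.8 kJ/min
Sensible, feed 184→25 °C: -10269 kJ/min
Outlet flows (mol/min): A 163.85, B 135.15, H₂O 135.15
Sensible, products 25→123 °C: 6024.6 kJ/min
Q = ΔH = 3810.6 kJ/min = 63.51 kW
Heat supplied = 228630 kJ/h

Q_in = 229000 kJ/h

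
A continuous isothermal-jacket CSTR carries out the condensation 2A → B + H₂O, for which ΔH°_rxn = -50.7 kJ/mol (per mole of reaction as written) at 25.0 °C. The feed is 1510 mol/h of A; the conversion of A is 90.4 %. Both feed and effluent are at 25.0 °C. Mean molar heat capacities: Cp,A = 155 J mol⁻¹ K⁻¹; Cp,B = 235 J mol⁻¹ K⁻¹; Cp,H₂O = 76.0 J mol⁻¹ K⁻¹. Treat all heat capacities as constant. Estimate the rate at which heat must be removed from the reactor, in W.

Q_out = 9610 W

Extent of reaction ξ = 0.904 × 1510 / 2 = 682.52 mol/h
Reaction term: ξ·ΔH°_rxn = 682.52 × -50.7 = -34604 kJ/h
Q = ΔH = -34604 kJ/h = -9.6122 kW
Heat removed = 9612.2 W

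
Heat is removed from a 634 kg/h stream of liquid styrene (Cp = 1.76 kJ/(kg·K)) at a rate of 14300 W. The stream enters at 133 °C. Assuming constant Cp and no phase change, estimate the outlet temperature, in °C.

Q = 14300 W = 51480 kJ/h
ΔT = Q/(ṁ·Cp) = 51480/(634×1.76) = 46.136 K
T_out = 133 − 46.136 = 86.864 °C

T_out = 86.9 °C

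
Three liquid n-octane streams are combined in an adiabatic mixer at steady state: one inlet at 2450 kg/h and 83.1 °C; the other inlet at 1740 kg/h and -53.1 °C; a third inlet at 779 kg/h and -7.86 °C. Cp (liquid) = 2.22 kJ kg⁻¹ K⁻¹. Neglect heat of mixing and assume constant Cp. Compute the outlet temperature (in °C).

Energy balance with Q = 0: Σ ṁᵢCp,ᵢ(T_out − Tᵢ) = 0
Σ ṁᵢCp,ᵢTᵢ = 2450×2.22×83.1 + 1740×2.22×-53.1 + 779×2.22×-7.86 = 233270
Σ ṁᵢCp,ᵢ = 2450×2.22 + 1740×2.22 + 779×2.22 = 11031
T_out = 233270 / 11031 = 21.147 °C

T_out = 21.1 °C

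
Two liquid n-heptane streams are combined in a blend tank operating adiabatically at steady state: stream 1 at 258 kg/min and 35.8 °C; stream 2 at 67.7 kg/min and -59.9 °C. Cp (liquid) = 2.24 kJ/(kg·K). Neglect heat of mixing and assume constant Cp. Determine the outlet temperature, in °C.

T_out = 15.9 °C

No heat crosses the boundary, so H_out = H_in.
Σ ṁᵢCp,ᵢTᵢ = 258×2.24×35.8 + 67.7×2.24×-59.9 = 11606
Σ ṁᵢCp,ᵢ = 258×2.24 + 67.7×2.24 = 729.57
T_out = 11606 / 729.57 = 15.908 °C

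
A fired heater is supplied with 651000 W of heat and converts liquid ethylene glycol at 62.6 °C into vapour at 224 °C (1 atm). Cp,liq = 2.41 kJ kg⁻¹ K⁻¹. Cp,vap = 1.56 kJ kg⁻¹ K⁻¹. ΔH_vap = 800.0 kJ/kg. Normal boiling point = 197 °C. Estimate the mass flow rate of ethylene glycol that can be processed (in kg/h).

ṁ = 2010 kg/h

Δh = 2.41×(197−62.6) + 800.0 + 1.56×(224−197) = 1166 kJ/kg
Q = 651000 W = 651 kJ/s = 2.3436e+06 kJ/h
ṁ = Q/Δh = 2.3436e+06 / 1166 = 2009.9 kg/h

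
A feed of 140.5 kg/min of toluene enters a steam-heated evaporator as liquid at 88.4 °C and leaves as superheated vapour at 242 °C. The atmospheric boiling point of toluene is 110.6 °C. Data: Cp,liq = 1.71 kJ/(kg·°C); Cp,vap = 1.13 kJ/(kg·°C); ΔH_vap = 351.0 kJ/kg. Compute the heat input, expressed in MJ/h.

liquid 88.4→110.6 °C: 37.962 kJ/kg
vaporisation at 110.6 °C: 351 kJ/kg
vapour 110.6→242 °C: 148.48 kJ/kg
Δh = 37.962 + 351 + 148.48 = 537.44 kJ/kg
Q = ṁ·Δh = 140.5 kg/min × 537.44 kJ/kg = 75511 kJ/min
|Q| = 1258.5 kW = 4530.7 MJ/h

Q = 4530 MJ/h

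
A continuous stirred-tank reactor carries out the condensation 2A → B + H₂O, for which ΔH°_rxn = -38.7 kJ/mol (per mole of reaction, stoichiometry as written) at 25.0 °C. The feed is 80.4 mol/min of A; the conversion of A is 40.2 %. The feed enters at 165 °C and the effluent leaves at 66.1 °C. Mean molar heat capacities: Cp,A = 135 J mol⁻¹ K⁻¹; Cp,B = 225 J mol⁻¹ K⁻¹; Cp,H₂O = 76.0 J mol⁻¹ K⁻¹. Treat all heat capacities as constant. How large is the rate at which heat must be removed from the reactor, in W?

Q_out = 28000 W

Extent of reaction ξ = 0.402 × 80.4 / 2 = 16.16 mol/min
Reaction term: ξ·ΔH°_rxn = 16.16 × -38.7 = -625.41 kJ/min
Sensible, feed 165→25 °C: -1519.6 kJ/min
Outlet flows (mol/min): A 48.079, B 16.16, H₂O 16.16
Sensible, products 25→66.1 °C: 466.69 kJ/min
Q = ΔH = -1678.3 kJ/min = -27.971 kW
Heat removed = 27971 W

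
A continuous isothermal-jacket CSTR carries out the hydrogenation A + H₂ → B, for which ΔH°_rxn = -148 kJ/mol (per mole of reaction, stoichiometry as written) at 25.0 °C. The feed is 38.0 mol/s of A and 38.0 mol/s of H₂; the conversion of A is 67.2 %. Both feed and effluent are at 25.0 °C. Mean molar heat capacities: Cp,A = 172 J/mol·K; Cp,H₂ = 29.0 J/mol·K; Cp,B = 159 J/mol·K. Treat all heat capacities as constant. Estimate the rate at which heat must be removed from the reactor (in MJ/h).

Extent of reaction ξ = 0.672 × 38.0 = 25.536 mol/s
Reaction term: ξ·ΔH°_rxn = 25.536 × -148 = -3779.3 kJ/s
Q = ΔH = -3779.3 kJ/s = -3779.3 kW
Heat removed = 13606 MJ/h

Q_out = 13600 MJ/h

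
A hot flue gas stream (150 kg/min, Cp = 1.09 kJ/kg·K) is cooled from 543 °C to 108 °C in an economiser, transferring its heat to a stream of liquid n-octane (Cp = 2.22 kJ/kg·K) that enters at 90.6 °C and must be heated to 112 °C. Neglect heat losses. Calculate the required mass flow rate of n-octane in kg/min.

ṁ_c = 1500 kg/min

Heat released by hot stream: Q = 150 × 1.09 × (543 − 108) = 71122 kJ/min
Energy balance on cold side (adiabatic exchanger): Q = ṁ_c·Cp_c·(T_c,out − T_c,in)
ṁ_c = 71122 / [2.22 × (112 − 90.6)] = 1497.1 kg/min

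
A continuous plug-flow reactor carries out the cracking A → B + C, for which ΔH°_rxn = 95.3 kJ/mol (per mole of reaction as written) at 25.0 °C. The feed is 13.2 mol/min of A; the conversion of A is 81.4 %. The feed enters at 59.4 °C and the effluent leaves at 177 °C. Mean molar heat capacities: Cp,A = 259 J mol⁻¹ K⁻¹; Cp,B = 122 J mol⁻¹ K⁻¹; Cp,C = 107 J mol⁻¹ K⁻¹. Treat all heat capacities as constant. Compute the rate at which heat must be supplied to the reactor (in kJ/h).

Q_in = 82600 kJ/h

Extent of reaction ξ = 0.814 × 13.2 = 10.745 mol/min
Reaction term: ξ·ΔH°_rxn = 10.745 × 95.3 = 1024 kJ/min
Sensible, feed 59.4→25 °C: -117.61 kJ/min
Outlet flows (mol/min): A 2.4552, B 10.745, C 10.745
Sensible, products 25→177 °C: 470.66 kJ/min
Q = ΔH = 1377 kJ/min = 22.951 kW
Heat supplied = 82622 kJ/h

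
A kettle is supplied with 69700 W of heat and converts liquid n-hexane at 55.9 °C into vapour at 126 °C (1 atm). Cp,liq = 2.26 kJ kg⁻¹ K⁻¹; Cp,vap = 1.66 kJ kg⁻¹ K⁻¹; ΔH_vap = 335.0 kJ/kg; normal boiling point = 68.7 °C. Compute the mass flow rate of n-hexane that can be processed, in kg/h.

ṁ = 547 kg/h

Δh = 2.26×(68.7−55.9) + 335.0 + 1.66×(126−68.7) = 459.05 kJ/kg
Q = 69700 W = 69.7 kJ/s = 250920 kJ/h
ṁ = Q/Δh = 250920 / 459.05 = 546.61 kg/h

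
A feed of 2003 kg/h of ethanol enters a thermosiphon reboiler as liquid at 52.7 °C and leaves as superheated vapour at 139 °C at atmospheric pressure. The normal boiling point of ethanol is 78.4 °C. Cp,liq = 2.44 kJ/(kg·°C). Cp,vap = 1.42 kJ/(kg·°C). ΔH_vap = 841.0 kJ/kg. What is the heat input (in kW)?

liquid 52.7→78.4 °C: 62.708 kJ/kg
vaporisation at 78.4 °C: 841 kJ/kg
vapour 78.4→139 °C: 86.052 kJ/kg
Δh = 62.708 + 841 + 86.052 = 989.76 kJ/kg
Q = ṁ·Δh = 2003 kg/h × 989.76 kJ/kg = 1.9825e+06 kJ/h
|Q| = 550.69 kW

Q = 551 kW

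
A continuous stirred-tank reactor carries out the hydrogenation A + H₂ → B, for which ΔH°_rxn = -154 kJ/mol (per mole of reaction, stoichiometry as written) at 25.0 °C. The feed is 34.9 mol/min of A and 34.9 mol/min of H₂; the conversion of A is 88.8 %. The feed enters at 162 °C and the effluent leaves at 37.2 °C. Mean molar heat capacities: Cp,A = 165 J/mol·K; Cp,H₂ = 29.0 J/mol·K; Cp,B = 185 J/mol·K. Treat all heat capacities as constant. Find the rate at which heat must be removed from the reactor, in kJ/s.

Q_out = 93.7 kJ/s

Extent of reaction ξ = 0.888 × 34.9 = 30.991 mol/min
Reaction term: ξ·ΔH°_rxn = 30.991 × -154 = -4772.6 kJ/min
Sensible, feed 162→25 °C: -927.57 kJ/min
Outlet flows (mol/min): A 3.9088, H₂ 3.9088, B 30.991
Sensible, products 25→37.2 °C: 79.198 kJ/min
Q = ΔH = -5621 kJ/min = -93.684 kW
Heat removed = 93.684 kJ/s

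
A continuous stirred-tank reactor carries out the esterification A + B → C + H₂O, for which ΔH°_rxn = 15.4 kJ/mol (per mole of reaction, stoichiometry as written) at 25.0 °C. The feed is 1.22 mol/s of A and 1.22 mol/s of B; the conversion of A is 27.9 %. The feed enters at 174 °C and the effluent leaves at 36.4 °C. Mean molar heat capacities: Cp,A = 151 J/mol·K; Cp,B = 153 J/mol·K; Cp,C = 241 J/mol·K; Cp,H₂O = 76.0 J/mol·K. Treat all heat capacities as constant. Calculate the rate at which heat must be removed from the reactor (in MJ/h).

Extent of reaction ξ = 0.279 × 1.22 = 0.34038 mol/s
Reaction term: ξ·ΔH°_rxn = 0.34038 × 15.4 = 5.2419 kJ/s
Sensible, feed 174→25 °C: -55.261 kJ/s
Outlet flows (mol/s): A 0.87962, B 0.87962, C 0.34038, H₂O 0.34038
Sensible, products 25→36.4 °C: 4.2785 kJ/s
Q = ΔH = -45.741 kJ/s = -45.741 kW
Heat removed = 164.67 MJ/h

Q_out = 165 MJ/h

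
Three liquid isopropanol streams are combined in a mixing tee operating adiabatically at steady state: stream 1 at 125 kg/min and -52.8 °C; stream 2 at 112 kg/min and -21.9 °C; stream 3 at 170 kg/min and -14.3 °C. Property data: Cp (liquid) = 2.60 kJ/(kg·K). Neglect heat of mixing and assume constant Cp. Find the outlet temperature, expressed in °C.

No heat crosses the boundary, so H_out = H_in.
T_out = Σ ṁᵢCp,ᵢTᵢ / Σ ṁᵢCp,ᵢ
      = -29858 / 1058.2 = -28.216 °C

T_out = -28.2 °C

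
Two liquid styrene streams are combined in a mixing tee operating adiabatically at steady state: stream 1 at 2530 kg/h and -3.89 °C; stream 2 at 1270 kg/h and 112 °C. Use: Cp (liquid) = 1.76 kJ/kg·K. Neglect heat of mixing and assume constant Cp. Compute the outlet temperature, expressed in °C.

T_out = 34.8 °C

Adiabatic, steady state ⇒ Σ ṁᵢCp,ᵢ(T_out − Tᵢ) = 0
T_out = Σ ṁᵢCp,ᵢTᵢ / Σ ṁᵢCp,ᵢ
      = 233020 / 6688 = 34.842 °C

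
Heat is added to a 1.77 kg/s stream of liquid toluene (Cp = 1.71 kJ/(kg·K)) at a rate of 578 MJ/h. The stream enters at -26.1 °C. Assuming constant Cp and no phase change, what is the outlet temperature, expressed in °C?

Q = 578 MJ/h = 160.56 kJ/s
ΔT = Q/(ṁ·Cp) = 160.56/(1.77×1.71) = 53.046 K
T_out = -26.1 + 53.046 = 26.946 °C

T_out = 26.9 °C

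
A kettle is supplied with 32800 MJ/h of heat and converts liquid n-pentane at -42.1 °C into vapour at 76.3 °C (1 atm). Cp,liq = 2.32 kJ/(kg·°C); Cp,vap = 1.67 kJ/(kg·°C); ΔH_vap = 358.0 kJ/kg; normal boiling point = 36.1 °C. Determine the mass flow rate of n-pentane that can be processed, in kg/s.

ṁ = 15.0 kg/s

Δh = 2.32×(36.1−-42.1) + 358.0 + 1.67×(76.3−36.1) = 606.56 kJ/kg
Q = 32800 MJ/h = 9111.1 kJ/s = 9111.1 kJ/s
ṁ = Q/Δh = 9111.1 / 606.56 = 15.021 kg/s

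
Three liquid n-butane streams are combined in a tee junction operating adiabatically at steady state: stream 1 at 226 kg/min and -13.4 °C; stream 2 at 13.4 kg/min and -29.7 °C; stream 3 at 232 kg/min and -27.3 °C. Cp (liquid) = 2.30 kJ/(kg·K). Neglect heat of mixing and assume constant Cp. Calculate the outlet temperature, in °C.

T_out = -20.7 °C

No heat crosses the boundary, so H_out = H_in.
Σ ṁᵢCp,ᵢTᵢ = 226×2.30×-13.4 + 13.4×2.30×-29.7 + 232×2.30×-27.3 = -22448
Σ ṁᵢCp,ᵢ = 226×2.30 + 13.4×2.30 + 232×2.30 = 1084.2
T_out = -22448 / 1084.2 = -20.704 °C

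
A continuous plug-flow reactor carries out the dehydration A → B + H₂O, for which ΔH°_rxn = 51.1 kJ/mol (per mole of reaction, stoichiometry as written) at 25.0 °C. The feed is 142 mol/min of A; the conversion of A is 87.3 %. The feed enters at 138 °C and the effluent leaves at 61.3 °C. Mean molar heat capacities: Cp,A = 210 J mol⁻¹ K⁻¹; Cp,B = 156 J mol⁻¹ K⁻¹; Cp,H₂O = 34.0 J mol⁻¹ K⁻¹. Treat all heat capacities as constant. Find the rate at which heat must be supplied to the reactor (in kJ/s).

Extent of reaction ξ = 0.873 × 142 = 123.97 mol/min
Reaction term: ξ·ΔH°_rxn = 123.97 × 51.1 = 6334.7 kJ/min
Sensible, feed 138→25 °C: -3369.7 kJ/min
Outlet flows (mol/min): A 18.034, B 123.97, H₂O 123.97
Sensible, products 25→61.3 °C: 992.47 kJ/min
Q = ΔH = 3957.5 kJ/min = 65.958 kW
Heat supplied = 65.958 kJ/s

Q_in = 66.0 kJ/s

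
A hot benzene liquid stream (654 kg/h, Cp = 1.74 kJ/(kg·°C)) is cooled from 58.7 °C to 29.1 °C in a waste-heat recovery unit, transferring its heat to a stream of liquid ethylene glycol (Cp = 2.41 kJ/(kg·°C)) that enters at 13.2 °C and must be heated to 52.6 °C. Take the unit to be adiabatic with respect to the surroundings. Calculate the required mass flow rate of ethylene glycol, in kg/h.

ṁ_c = 355 kg/h

Heat released by hot stream: Q = 654 × 1.74 × (58.7 − 29.1) = 33684 kJ/h
Energy balance on cold side (adiabatic exchanger): Q = ṁ_c·Cp_c·(T_c,out − T_c,in)
ṁ_c = 33684 / [2.41 × (52.6 − 13.2)] = 354.74 kg/h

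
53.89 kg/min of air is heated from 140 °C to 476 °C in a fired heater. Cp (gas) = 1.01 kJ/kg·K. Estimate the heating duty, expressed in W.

Q = ṁ·Cp·ΔT = 53.89 × 1.01 × (476 − 140) = 18288 kJ/min
Converting: 18288 / 60 s = 304.8 kW
Heating duty = 304800 W

Q = 305000 W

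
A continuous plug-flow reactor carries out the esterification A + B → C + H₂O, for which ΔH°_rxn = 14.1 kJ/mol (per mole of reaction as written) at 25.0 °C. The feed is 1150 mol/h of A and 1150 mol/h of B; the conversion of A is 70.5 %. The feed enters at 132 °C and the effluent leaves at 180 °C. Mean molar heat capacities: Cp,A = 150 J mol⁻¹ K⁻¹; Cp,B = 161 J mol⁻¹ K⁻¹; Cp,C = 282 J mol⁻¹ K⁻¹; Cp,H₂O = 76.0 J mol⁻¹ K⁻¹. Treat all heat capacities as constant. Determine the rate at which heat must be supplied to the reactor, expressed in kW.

Extent of reaction ξ = 0.705 × 1150 = 810.75 mol/h
Reaction term: ξ·ΔH°_rxn = 810.75 × 14.1 = 11432 kJ/h
Sensible, feed 132→25 °C: -38269 kJ/h
Outlet flows (mol/h): A 339.25, B 339.25, C 810.75, H₂O 810.75
Sensible, products 25→180 °C: 61342 kJ/h
Q = ΔH = 34505 kJ/h = 9.5847 kW
Heat supplied = 9.5847 kW

Q_in = 9.58 kW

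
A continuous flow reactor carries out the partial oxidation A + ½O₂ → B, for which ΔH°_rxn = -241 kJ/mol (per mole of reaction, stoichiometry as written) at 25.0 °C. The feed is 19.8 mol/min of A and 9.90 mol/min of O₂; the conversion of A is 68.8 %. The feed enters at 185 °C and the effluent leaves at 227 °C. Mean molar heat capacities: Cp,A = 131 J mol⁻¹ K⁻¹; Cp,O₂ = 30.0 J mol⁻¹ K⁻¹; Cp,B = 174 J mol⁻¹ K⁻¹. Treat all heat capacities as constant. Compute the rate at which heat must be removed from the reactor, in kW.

Extent of reaction ξ = 0.688 × 19.8 = 13.622 mol/min
Reaction term: ξ·ΔH°_rxn = 13.622 × -241 = -3283 kJ/min
Sensible, feed 185→25 °C: -462.53 kJ/min
Outlet flows (mol/min): A 6.1776, O₂ 3.0888, B 13.622
Sensible, products 25→227 °C: 660.99 kJ/min
Q = ΔH = -3084.5 kJ/min = -51.409 kW
Heat removed = 51.409 kW

Q_out = 51.4 kW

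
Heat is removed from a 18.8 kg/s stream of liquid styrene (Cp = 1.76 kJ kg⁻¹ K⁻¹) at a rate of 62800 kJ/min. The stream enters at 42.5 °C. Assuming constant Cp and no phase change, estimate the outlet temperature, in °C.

Q = 62800 kJ/min = 1046.7 kJ/s
ΔT = Q/(ṁ·Cp) = 1046.7/(18.8×1.76) = 31.633 K
T_out = 42.5 − 31.633 = 10.867 °C

T_out = 10.9 °C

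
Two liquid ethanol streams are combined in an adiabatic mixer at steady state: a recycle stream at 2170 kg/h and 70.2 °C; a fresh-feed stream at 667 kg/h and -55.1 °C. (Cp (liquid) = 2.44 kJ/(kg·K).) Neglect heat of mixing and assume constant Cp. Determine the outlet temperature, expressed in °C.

No heat crosses the boundary, so H_out = H_in.
Σ ṁᵢCp,ᵢTᵢ = 2170×2.44×70.2 + 667×2.44×-55.1 = 282020
Σ ṁᵢCp,ᵢ = 2170×2.44 + 667×2.44 = 6922.3
T_out = 282020 / 6922.3 = 40.741 °C

T_out = 40.7 °C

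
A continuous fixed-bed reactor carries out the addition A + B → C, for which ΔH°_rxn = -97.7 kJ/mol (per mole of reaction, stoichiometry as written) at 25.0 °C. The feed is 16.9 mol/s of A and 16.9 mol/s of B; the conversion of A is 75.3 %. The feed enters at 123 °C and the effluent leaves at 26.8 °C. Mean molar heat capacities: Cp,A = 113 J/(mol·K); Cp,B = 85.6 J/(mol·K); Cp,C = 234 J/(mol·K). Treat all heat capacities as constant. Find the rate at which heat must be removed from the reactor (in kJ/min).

Q_out = 93900 kJ/min

Extent of reaction ξ = 0.753 × 16.9 = 12.726 mol/s
Reaction term: ξ·ΔH°_rxn = 12.726 × -97.7 = -1243.3 kJ/s
Sensible, feed 123→25 °C: -328.92 kJ/s
Outlet flows (mol/s): A 4.1743, B 4.1743, C 12.726
Sensible, products 25→26.8 °C: 6.8523 kJ/s
Q = ΔH = -1565.4 kJ/s = -1565.4 kW
Heat removed = 93922 kJ/min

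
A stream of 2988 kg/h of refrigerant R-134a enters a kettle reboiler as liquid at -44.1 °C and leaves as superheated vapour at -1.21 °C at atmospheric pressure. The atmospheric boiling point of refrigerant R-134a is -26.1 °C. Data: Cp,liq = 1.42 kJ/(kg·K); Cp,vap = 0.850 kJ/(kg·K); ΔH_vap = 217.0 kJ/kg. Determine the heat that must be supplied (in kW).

Q = 219 kW

liquid -44.1→-26.1 °C: 25.56 kJ/kg
vaporisation at -26.1 °C: 217 kJ/kg
vapour -26.1→-1.21 °C: 21.157 kJ/kg
Δh = 25.56 + 217 + 21.157 = 263.72 kJ/kg
Q = ṁ·Δh = 2988 kg/h × 263.72 kJ/kg = 787980 kJ/h
|Q| = 218.88 kW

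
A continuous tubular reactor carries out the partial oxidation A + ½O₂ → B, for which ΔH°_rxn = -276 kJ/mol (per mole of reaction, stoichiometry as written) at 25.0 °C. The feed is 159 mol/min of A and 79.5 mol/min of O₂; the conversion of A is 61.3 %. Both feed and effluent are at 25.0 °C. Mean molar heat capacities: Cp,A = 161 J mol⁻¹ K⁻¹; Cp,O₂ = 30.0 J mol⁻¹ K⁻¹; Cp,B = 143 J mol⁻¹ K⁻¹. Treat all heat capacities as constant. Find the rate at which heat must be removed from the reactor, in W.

Q_out = 448000 W

Extent of reaction ξ = 0.613 × 159 = 97.467 mol/min
Reaction term: ξ·ΔH°_rxn = 97.467 × -276 = -26901 kJ/min
Q = ΔH = -26901 kJ/min = -448.35 kW
Heat removed = 448350 W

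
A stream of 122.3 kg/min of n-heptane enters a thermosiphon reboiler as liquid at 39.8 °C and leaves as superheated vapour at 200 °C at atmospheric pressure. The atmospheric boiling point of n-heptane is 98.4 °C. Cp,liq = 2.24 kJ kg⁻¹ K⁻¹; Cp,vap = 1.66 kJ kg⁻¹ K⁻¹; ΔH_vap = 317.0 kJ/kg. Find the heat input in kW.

Q = 1260 kW

liquid 39.8→98.4 °C: 131.26 kJ/kg
vaporisation at 98.4 °C: 317 kJ/kg
vapour 98.4→200 °C: 168.66 kJ/kg
Δh = 131.26 + 317 + 168.66 = 616.92 kJ/kg
Q = ṁ·Δh = 122.3 kg/min × 616.92 kJ/kg = 75449 kJ/min
|Q| = 1257.5 kW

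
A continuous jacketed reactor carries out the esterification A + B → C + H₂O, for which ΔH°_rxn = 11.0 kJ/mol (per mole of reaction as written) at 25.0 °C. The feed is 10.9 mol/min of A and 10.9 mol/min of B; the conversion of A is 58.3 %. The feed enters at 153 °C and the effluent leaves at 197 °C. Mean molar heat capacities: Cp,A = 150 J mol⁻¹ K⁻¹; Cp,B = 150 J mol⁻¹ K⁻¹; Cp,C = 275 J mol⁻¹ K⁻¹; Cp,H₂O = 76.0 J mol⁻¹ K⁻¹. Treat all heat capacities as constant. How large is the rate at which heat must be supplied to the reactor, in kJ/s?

Extent of reaction ξ = 0.583 × 10.9 = 6.3547 mol/min
Reaction term: ξ·ΔH°_rxn = 6.3547 × 11.0 = 69.902 kJ/min
Sensible, feed 153→25 °C: -418.56 kJ/min
Outlet flows (mol/min): A 4.5453, B 4.5453, C 6.3547, H₂O 6.3547
Sensible, products 25→197 °C: 618.18 kJ/min
Q = ΔH = 269.53 kJ/min = 4.4921 kW
Heat supplied = 4.4921 kJ/s

Q_in = 4.49 kJ/s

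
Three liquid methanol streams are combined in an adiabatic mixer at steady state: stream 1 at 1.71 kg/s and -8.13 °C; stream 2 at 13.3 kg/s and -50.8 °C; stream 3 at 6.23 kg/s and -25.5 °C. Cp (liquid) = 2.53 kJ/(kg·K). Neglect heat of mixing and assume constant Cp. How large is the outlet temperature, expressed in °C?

Energy balance with Q = 0: Σ ṁᵢCp,ᵢ(T_out − Tᵢ) = 0
Σ ṁᵢCp,ᵢTᵢ = 1.71×2.53×-8.13 + 13.3×2.53×-50.8 + 6.23×2.53×-25.5 = -2146.5
Σ ṁᵢCp,ᵢ = 1.71×2.53 + 13.3×2.53 + 6.23×2.53 = 53.737
T_out = -2146.5 / 53.737 = -39.944 °C

T_out = -39.9 °C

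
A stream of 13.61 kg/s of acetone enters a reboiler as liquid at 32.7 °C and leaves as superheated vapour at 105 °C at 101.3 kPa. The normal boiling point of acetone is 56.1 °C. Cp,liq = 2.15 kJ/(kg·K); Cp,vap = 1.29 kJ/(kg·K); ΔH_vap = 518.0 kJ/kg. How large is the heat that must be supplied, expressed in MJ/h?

Q = 30900 MJ/h

liquid 32.7→56.1 °C: 50.31 kJ/kg
vaporisation at 56.1 °C: 518 kJ/kg
vapour 56.1→105 °C: 63.081 kJ/kg
Δh = 50.31 + 518 + 63.081 = 631.39 kJ/kg
Q = ṁ·Δh = 13.61 kg/s × 631.39 kJ/kg = 8593.2 kJ/s
|Q| = 8593.2 kW = 30936 MJ/h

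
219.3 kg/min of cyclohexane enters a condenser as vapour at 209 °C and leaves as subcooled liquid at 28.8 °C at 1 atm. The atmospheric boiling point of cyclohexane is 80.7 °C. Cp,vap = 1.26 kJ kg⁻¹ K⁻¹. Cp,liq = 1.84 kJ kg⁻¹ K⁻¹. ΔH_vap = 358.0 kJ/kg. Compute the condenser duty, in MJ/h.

vapour 209→80.7 °C: -161.66 kJ/kg
condensation at 80.7 °C: -358 kJ/kg
liquid 80.7→28.8 °C: -95.496 kJ/kg
Δh = -161.66 + -358 + -95.496 = -615.15 kJ/kg
Q = ṁ·Δh = 219.3 kg/min × -615.15 kJ/kg = -134900 kJ/min
|Q| = 2248.4 kW = 8094.2 MJ/h

Q_c = 8090 MJ/h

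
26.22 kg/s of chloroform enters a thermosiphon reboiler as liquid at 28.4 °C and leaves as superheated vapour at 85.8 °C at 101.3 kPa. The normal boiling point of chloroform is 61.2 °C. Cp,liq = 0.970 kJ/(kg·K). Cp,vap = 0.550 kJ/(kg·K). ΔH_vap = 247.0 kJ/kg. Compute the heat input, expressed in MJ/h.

Q = 27600 MJ/h

liquid 28.4→61.2 °C: 31.816 kJ/kg
vaporisation at 61.2 °C: 247 kJ/kg
vapour 61.2→85.8 °C: 13.53 kJ/kg
Δh = 31.816 + 247 + 13.53 = 292.35 kJ/kg
Q = ṁ·Δh = 26.22 kg/s × 292.35 kJ/kg = 7665.3 kJ/s
|Q| = 7665.3 kW = 27595 MJ/h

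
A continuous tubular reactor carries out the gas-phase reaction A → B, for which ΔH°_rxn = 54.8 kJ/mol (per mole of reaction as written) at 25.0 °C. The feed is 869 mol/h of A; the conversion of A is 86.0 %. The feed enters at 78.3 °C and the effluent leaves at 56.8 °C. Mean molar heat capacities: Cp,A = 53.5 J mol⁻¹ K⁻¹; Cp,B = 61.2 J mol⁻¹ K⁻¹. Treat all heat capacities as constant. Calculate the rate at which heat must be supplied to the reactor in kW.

Extent of reaction ξ = 0.860 × 869 = 747.34 mol/h
Reaction term: ξ·ΔH°_rxn = 747.34 × 54.8 = 40954 kJ/h
Sensible, feed 78.3→25 °C: -2478 kJ/h
Outlet flows (mol/h): A 121.66, B 747.34
Sensible, products 25→56.8 °C: 1661.4 kJ/h
Q = ΔH = 40138 kJ/h = 11.149 kW
Heat supplied = 11.149 kW

Q_in = 11.1 kW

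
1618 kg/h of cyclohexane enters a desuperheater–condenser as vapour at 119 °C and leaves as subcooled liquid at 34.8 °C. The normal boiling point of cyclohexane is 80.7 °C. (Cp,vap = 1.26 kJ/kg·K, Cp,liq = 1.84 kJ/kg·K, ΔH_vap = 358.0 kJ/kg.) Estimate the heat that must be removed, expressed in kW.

vapour 119→80.7 °C: -48.258 kJ/kg
condensation at 80.7 °C: -358 kJ/kg
liquid 80.7→34.8 °C: -84.456 kJ/kg
Δh = -48.258 + -358 + -84.456 = -490.71 kJ/kg
Q = ṁ·Δh = 1618 kg/h × -490.71 kJ/kg = -793980 kJ/h
|Q| = 220.55 kW

Q_c = 221 kW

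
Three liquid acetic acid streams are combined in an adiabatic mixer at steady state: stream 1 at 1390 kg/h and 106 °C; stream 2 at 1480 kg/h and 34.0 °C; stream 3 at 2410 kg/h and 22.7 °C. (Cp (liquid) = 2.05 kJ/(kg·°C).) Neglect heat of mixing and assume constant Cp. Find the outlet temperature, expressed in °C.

T_out = 47.8 °C

Adiabatic, steady state ⇒ Σ ṁᵢCp,ᵢ(T_out − Tᵢ) = 0
T_out = Σ ṁᵢCp,ᵢTᵢ / Σ ṁᵢCp,ᵢ
      = 517350 / 10824 = 47.797 °C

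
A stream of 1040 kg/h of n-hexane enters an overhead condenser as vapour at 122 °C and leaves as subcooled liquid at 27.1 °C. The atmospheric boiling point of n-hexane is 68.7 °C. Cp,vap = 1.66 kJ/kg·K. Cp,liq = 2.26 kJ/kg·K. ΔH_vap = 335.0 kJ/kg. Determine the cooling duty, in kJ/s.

vapour 122→68.7 °C: -88.478 kJ/kg
condensation at 68.7 °C: -335 kJ/kg
liquid 68.7→27.1 °C: -94.016 kJ/kg
Δh = -88.478 + -335 + -94.016 = -517.49 kJ/kg
Q = ṁ·Δh = 1040 kg/h × -517.49 kJ/kg = -538190 kJ/h
|Q| = 149.5 kW

Q_c = 149 kJ/s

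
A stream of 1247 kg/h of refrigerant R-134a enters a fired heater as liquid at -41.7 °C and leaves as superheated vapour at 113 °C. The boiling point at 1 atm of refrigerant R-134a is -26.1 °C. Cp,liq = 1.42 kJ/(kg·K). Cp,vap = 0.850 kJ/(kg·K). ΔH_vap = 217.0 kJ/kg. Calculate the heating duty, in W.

Q = 124000 W

liquid -41.7→-26.1 °C: 22.152 kJ/kg
vaporisation at -26.1 °C: 217 kJ/kg
vapour -26.1→113 °C: 118.23 kJ/kg
Δh = 22.152 + 217 + 118.23 = 357.39 kJ/kg
Q = ṁ·Δh = 1247 kg/h × 357.39 kJ/kg = 445660 kJ/h
|Q| = 123.79 kW = 123790 W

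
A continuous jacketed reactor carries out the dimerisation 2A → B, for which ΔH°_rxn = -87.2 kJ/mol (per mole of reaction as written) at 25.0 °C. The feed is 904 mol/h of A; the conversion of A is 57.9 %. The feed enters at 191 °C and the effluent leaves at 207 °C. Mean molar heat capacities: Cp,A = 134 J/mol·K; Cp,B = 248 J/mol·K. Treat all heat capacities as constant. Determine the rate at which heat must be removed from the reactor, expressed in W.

Extent of reaction ξ = 0.579 × 904 / 2 = 261.71 mol/h
Reaction term: ξ·ΔH°_rxn = 261.71 × -87.2 = -22821 kJ/h
Sensible, feed 191→25 °C: -20109 kJ/h
Outlet flows (mol/h): A 380.58, B 261.71
Sensible, products 25→207 °C: 21094 kJ/h
Q = ΔH = -21835 kJ/h = -6.0654 kW
Heat removed = 6065.4 W

Q_out = 6070 W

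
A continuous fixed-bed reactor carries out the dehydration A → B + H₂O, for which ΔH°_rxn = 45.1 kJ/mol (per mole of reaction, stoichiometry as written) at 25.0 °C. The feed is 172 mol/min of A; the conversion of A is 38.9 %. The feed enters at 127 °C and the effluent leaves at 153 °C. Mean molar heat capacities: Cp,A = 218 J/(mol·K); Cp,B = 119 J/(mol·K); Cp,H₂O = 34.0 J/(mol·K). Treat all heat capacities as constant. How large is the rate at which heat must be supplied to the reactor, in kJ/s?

Extent of reaction ξ = 0.389 × 172 = 66.908 mol/min
Reaction term: ξ·ΔH°_rxn = 66.908 × 45.1 = 3017.6 kJ/min
Sensible, feed 127→25 °C: -3824.6 kJ/min
Outlet flows (mol/min): A 105.09, B 66.908, H₂O 66.908
Sensible, products 25→153 °C: 4242.8 kJ/min
Q = ΔH = 3435.8 kJ/min = 57.263 kW
Heat supplied = 57.263 kJ/s

Q_in = 57.3 kJ/s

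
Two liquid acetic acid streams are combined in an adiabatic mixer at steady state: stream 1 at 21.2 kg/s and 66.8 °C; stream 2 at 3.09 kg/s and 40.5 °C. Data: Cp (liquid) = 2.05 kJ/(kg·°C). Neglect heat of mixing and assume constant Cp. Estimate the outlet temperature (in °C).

Energy balance with Q = 0: Σ ṁᵢCp,ᵢ(T_out − Tᵢ) = 0
Σ ṁᵢCp,ᵢTᵢ = 21.2×2.05×66.8 + 3.09×2.05×40.5 = 3159.7
Σ ṁᵢCp,ᵢ = 21.2×2.05 + 3.09×2.05 = 49.794
T_out = 3159.7 / 49.794 = 63.454 °C

T_out = 63.5 °C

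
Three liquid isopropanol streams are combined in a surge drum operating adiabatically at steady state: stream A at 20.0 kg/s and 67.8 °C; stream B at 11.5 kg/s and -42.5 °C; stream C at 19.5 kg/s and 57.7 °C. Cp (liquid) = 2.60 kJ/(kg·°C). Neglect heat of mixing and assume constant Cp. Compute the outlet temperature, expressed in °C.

T_out = 39.1 °C

Adiabatic, steady state ⇒ Σ ṁᵢCp,ᵢ(T_out − Tᵢ) = 0
Σ ṁᵢCp,ᵢTᵢ = 20.0×2.60×67.8 + 11.5×2.60×-42.5 + 19.5×2.60×57.7 = 5180.2
Σ ṁᵢCp,ᵢ = 20.0×2.60 + 11.5×2.60 + 19.5×2.60 = 132.6
T_out = 5180.2 / 132.6 = 39.067 °C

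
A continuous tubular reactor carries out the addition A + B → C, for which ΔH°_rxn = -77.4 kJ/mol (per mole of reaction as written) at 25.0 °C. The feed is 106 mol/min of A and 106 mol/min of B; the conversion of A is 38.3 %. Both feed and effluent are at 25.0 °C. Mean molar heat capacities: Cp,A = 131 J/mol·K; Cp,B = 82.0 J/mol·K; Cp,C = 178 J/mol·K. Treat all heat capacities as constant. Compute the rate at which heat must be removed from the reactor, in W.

Extent of reaction ξ = 0.383 × 106 = 40.598 mol/min
Reaction term: ξ·ΔH°_rxn = 40.598 × -77.4 = -3142.3 kJ/min
Q = ΔH = -3142.3 kJ/min = -52.371 kW
Heat removed = 52371 W

Q_out = 52400 W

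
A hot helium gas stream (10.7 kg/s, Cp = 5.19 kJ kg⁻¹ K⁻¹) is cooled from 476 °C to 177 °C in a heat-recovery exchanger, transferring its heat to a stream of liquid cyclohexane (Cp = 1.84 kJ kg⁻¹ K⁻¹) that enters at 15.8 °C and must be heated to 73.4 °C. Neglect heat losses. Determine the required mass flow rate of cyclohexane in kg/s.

Heat released by hot stream: Q = 10.7 × 5.19 × (476 − 177) = 16604 kJ/s
Energy balance on cold side (adiabatic exchanger): Q = ṁ_c·Cp_c·(T_c,out − T_c,in)
ṁ_c = 16604 / [1.84 × (73.4 − 15.8)] = 156.67 kg/s

ṁ_c = 157 kg/s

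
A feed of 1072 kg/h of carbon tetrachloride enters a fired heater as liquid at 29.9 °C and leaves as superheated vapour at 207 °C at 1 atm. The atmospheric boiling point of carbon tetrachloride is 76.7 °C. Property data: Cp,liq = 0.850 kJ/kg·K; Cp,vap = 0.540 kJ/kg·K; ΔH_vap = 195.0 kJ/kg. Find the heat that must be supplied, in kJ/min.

liquid 29.9→76.7 °C: 39.78 kJ/kg
vaporisation at 76.7 °C: 195 kJ/kg
vapour 76.7→207 °C: 70.362 kJ/kg
Δh = 39.78 + 195 + 70.362 = 305.14 kJ/kg
Q = ṁ·Δh = 1072 kg/h × 305.14 kJ/kg = 327110 kJ/h
|Q| = 90.865 kW = 5451.9 kJ/min

Q = 5450 kJ/min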